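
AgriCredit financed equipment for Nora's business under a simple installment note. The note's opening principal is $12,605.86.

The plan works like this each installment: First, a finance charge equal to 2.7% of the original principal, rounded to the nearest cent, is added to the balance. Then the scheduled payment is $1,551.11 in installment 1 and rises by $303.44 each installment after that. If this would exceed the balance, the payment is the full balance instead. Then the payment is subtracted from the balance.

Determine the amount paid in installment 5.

$2,764.87

Installment 1: $12,605.86 +$340.36 interest = $12,946.22; pay $1,551.11 → $11,395.11
Installment 2: $11,395.11 +$340.36 interest = $11,735.47; pay $1,854.55 → $9,880.92
Installment 3: $9,880.92 +$340.36 interest = $10,221.28; pay $2,157.99 → $8,063.29
Installment 4: $8,063.29 +$340.36 interest = $8,403.65; pay $2,461.43 → $5,942.22
Installment 5: $5,942.22 +$340.36 interest = $6,282.58; pay $2,764.87 → $3,517.71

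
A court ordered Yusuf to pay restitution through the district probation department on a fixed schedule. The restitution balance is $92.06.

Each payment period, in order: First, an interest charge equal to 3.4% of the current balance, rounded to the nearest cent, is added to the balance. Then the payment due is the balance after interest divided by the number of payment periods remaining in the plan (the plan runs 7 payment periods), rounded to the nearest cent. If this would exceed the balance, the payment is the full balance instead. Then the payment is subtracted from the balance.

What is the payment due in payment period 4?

$15.03

Payment period 1: opening $92.06; interest $3.13 → $95.19; payment $13.60; balance $81.59
Payment period 2: opening $81.59; interest $2.77 → $84.36; payment $14.06; balance $70.30
Payment period 3: opening $70.30; interest $2.39 → $72.69; payment $14.54; balance $58.15
Payment period 4: opening $58.15; interest $1.98 → $60.13; payment $15.03; balance $45.10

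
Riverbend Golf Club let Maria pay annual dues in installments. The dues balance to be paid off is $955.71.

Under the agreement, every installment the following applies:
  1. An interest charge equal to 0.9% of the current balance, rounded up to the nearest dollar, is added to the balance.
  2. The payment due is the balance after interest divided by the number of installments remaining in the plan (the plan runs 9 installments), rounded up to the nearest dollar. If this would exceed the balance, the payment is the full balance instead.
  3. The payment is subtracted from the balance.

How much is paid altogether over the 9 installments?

$1,003.71

Installment 1: $955.71 +$9.00 interest = $964.71; pay $108.00 → $856.71
Installment 2: $856.71 +$8.00 interest = $864.71; pay $109.00 → $755.71
Installment 3: $755.71 +$7.00 interest = $762.71; pay $109.00 → $653.71
Installment 4: $653.71 +$6.00 interest = $659.71; pay $110.00 → $549.71
Installment 5: $549.71 +$5.00 interest = $554.71; pay $111.00 → $443.71
Installment 6: $443.71 +$4.00 interest = $447.71; pay $112.00 → $335.71
Installment 7: $335.71 +$4.00 interest = $339.71; pay $114.00 → $225.71
Installment 8: $225.71 +$3.00 interest = $228.71; pay $115.00 → $113.71
Installment 9: $113.71 +$2.00 interest = $115.71; pay $115.71 → $0.00
Total paid: $1,003.71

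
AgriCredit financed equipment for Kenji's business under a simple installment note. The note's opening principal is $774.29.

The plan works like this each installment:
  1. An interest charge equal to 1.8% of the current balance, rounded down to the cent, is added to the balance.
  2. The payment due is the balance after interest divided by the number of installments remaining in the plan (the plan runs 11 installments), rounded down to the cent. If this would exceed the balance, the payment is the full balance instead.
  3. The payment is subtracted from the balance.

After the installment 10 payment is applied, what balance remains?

$84.14

Installment 1: $774.29 +$13.93 interest = $788.22; pay $71.65 → $716.57
Installment 2: $716.57 +$12.89 interest = $729.46; pay $72.94 → $656.52
Installment 3: $656.52 +$11.81 interest = $668.33; pay $74.25 → $594.08
Installment 4: $594.08 +$10.69 interest = $604.77; pay $75.59 → $529.18
Installment 5: $529.18 +$9.52 interest = $538.70; pay $76.95 → $461.75
Installment 6: $461.75 +$8.31 interest = $470.06; pay $78.34 → $391.72
Installment 7: $391.72 +$7.05 interest = $398.77; pay $79.75 → $319.02
Installment 8: $319.02 +$5.74 interest = $324.76; pay $81.19 → $243.57
Installment 9: $243.57 +$4.38 interest = $247.95; pay $82.65 → $165.30
Installment 10: $165.30 +$2.97 interest = $168.27; pay $84.13 → $84.14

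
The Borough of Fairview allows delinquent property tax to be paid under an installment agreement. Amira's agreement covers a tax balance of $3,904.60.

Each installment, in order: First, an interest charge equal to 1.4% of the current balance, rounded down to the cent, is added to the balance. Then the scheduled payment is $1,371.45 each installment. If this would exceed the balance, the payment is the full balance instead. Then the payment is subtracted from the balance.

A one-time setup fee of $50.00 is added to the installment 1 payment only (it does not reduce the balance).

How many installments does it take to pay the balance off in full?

Installment 1: opening $3,904.60; interest $54.66 → $3,959.26; payment $1,371.45 (+ $50.00 fee); balance $2,587.81
Installment 2: opening $2,587.81; interest $36.22 → $2,624.03; payment $1,371.45; balance $1,252.58
Installment 3: opening $1,252.58; interest $17.53 → $1,270.11; payment $1,270.11; balance $0.00
Balance reaches $0.00 in installment 3.

3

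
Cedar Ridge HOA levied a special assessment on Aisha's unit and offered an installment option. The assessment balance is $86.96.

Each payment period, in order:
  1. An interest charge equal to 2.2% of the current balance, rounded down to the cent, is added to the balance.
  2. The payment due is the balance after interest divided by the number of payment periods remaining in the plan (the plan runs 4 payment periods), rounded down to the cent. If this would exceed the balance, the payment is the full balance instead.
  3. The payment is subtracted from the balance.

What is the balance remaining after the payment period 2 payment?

$45.42

Payment period 1: opening $86.96; interest $1.91 → $88.87; payment $22.21; balance $66.66
Payment period 2: opening $66.66; interest $1.46 → $68.12; payment $22.70; balance $45.42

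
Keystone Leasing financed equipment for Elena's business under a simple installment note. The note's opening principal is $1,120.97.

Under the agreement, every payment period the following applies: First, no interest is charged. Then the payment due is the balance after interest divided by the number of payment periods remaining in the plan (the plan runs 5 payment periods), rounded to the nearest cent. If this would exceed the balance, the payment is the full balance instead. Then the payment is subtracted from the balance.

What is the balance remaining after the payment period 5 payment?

$0.00

Payment period 1: $1,120.97 − $224.19 → $896.78
Payment period 2: $896.78 − $224.20 → $672.58
Payment period 3: $672.58 − $224.19 → $448.39
Payment period 4: $448.39 − $224.20 → $224.19
Payment period 5: $224.19 − $224.19 → $0.00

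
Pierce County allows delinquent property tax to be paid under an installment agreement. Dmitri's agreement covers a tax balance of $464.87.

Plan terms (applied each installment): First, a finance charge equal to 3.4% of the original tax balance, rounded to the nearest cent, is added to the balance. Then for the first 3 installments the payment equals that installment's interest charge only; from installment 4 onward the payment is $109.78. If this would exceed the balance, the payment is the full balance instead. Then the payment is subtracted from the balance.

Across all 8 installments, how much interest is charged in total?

$126.48

Installment 1: $464.87 +$15.81 interest = $480.68; pay $15.81 → $464.87
Installment 2: $464.87 +$15.81 interest = $480.68; pay $15.81 → $464.87
Installment 3: $464.87 +$15.81 interest = $480.68; pay $15.81 → $464.87
Installment 4: $464.87 +$15.81 interest = $480.68; pay $109.78 → $370.90
Installment 5: $370.90 +$15.81 interest = $386.71; pay $109.78 → $276.93
Installment 6: $276.93 +$15.81 interest = $292.74; pay $109.78 → $182.96
Installment 7: $182.96 +$15.81 interest = $198.77; pay $109.78 → $88.99
Installment 8: $88.99 +$15.81 interest = $104.80; pay $104.80 → $0.00
Total interest: $15.81 + $15.81 + $15.81 + $15.81 + $15.81 + $15.81 + $15.81 + $15.81 = $126.48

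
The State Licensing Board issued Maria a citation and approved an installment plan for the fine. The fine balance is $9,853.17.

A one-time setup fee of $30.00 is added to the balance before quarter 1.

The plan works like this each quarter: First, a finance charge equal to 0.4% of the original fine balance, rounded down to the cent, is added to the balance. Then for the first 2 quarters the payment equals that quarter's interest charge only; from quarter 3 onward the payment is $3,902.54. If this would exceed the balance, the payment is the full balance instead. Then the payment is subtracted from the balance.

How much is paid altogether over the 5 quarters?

Quarter 1: $9,883.17 +$39.41 interest = $9,922.58; pay $39.41 → $9,883.17
Quarter 2: $9,883.17 +$39.41 interest = $9,922.58; pay $39.41 → $9,883.17
Quarter 3: $9,883.17 +$39.41 interest = $9,922.58; pay $3,902.54 → $6,020.04
Quarter 4: $6,020.04 +$39.41 interest = $6,059.45; pay $3,902.54 → $2,156.91
Quarter 5: $2,156.91 +$39.41 interest = $2,196.32; pay $2,196.32 → $0.00
Total paid: $10,080.22

$10,080.22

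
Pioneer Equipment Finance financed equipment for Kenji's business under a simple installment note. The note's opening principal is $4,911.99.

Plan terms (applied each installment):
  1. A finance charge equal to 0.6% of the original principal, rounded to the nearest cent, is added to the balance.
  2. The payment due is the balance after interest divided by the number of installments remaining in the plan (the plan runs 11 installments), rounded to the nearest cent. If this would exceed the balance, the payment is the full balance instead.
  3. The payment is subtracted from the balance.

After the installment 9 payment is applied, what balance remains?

Installment 1: opening $4,911.99; interest $29.47 → $4,941.46; payment $449.22; balance $4,492.24
Installment 2: opening $4,492.24; interest $29.47 → $4,521.71; payment $452.17; balance $4,069.54
Installment 3: opening $4,069.54; interest $29.47 → $4,099.01; payment $455.45; balance $3,643.56
Installment 4: opening $3,643.56; interest $29.47 → $3,673.03; payment $459.13; balance $3,213.90
Installment 5: opening $3,213.90; interest $29.47 → $3,243.37; payment $463.34; balance $2,780.03
Installment 6: opening $2,780.03; interest $29.47 → $2,809.50; payment $468.25; balance $2,341.25
Installment 7: opening $2,341.25; interest $29.47 → $2,370.72; payment $474.14; balance $1,896.58
Installment 8: opening $1,896.58; interest $29.47 → $1,926.05; payment $481.51; balance $1,444.54
Installment 9: opening $1,444.54; interest $29.47 → $1,474.01; payment $491.34; balance $982.67

$982.67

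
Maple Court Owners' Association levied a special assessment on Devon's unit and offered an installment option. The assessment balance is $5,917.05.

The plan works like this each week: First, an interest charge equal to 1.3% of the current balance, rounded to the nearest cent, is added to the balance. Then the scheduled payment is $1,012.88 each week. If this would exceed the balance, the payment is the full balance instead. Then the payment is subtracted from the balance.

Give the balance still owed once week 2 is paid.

$4,032.96

Week 1: opening $5,917.05; interest $76.92 → $5,993.97; payment $1,012.88; balance $4,981.09
Week 2: opening $4,981.09; interest $64.75 → $5,045.84; payment $1,012.88; balance $4,032.96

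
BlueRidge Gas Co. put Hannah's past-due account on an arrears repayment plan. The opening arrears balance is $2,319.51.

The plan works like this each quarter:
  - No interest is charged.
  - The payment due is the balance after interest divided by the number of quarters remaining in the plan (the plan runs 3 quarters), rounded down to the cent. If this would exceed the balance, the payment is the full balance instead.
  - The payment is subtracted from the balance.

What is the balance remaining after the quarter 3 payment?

Quarter 1: $2,319.51 − $773.17 → $1,546.34
Quarter 2: $1,546.34 − $773.17 → $773.17
Quarter 3: $773.17 − $773.17 → $0.00

$0.00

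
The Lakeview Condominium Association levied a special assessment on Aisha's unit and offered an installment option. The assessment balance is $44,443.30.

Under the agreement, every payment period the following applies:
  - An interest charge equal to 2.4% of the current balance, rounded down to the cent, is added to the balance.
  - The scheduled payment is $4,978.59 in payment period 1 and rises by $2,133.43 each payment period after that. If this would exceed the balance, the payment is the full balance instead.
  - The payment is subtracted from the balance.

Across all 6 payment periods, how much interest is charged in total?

$3,902.95

Payment period 1: opening $44,443.30; interest $1,066.63 → $45,509.93; payment $4,978.59; balance $40,531.34
Payment period 2: opening $40,531.34; interest $972.75 → $41,504.09; payment $7,112.02; balance $34,392.07
Payment period 3: opening $34,392.07; interest $825.40 → $35,217.47; payment $9,245.45; balance $25,972.02
Payment period 4: opening $25,972.02; interest $623.32 → $26,595.34; payment $11,378.88; balance $15,216.46
Payment period 5: opening $15,216.46; interest $365.19 → $15,581.65; payment $13,512.31; balance $2,069.34
Payment period 6: opening $2,069.34; interest $49.66 → $2,119.00; payment $2,119.00; balance $0.00
Total interest: $1,066.63 + $972.75 + $825.40 + $623.32 + $365.19 + $49.66 = $3,902.95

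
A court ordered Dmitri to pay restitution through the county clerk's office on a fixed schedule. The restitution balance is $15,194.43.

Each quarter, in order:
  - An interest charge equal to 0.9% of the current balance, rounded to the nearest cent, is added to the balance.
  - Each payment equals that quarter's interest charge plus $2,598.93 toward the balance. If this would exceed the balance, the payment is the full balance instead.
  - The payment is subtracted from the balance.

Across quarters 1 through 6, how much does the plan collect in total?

Quarter 1: $15,194.43 +$136.75 interest = $15,331.18; pay $2,735.68 → $12,595.50
Quarter 2: $12,595.50 +$113.36 interest = $12,708.86; pay $2,712.29 → $9,996.57
Quarter 3: $9,996.57 +$89.97 interest = $10,086.54; pay $2,688.90 → $7,397.64
Quarter 4: $7,397.64 +$66.58 interest = $7,464.22; pay $2,665.51 → $4,798.71
Quarter 5: $4,798.71 +$43.19 interest = $4,841.90; pay $2,642.12 → $2,199.78
Quarter 6: $2,199.78 +$19.80 interest = $2,219.58; pay $2,219.58 → $0.00
Total paid: $15,664.08

$15,664.08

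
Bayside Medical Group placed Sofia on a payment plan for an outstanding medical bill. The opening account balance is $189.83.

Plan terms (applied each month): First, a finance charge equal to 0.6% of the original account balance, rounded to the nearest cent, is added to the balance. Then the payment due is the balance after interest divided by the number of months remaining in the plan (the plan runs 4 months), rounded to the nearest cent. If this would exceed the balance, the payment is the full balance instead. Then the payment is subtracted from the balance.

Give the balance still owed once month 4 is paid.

$0.00

Month 1: $189.83 +$1.14 interest = $190.97; pay $47.74 → $143.23
Month 2: $143.23 +$1.14 interest = $144.37; pay $48.12 → $96.25
Month 3: $96.25 +$1.14 interest = $97.39; pay $48.70 → $48.69
Month 4: $48.69 +$1.14 interest = $49.83; pay $49.83 → $0.00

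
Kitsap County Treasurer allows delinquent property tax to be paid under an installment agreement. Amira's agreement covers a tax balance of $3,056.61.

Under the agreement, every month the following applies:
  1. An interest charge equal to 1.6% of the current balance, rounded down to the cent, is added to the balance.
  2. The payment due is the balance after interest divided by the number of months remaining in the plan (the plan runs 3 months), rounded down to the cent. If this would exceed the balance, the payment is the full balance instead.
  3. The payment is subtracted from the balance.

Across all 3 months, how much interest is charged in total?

$98.84

Month 1: opening $3,056.61; interest $48.90 → $3,105.51; payment $1,035.17; balance $2,070.34
Month 2: opening $2,070.34; interest $33.12 → $2,103.46; payment $1,051.73; balance $1,051.73
Month 3: opening $1,051.73; interest $16.82 → $1,068.55; payment $1,068.55; balance $0.00
Total interest: $48.90 + $33.12 + $16.82 = $98.84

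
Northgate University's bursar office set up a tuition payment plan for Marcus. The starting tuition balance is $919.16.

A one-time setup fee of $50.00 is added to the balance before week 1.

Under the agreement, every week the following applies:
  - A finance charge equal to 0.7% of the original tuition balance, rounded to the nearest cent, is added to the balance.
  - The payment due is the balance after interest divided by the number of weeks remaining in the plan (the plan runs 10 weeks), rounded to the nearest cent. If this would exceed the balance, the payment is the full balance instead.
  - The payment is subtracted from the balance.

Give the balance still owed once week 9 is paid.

Week 1: $969.16 +$6.43 interest = $975.59; pay $97.56 → $878.03
Week 2: $878.03 +$6.43 interest = $884.46; pay $98.27 → $786.19
Week 3: $786.19 +$6.43 interest = $792.62; pay $99.08 → $693.54
Week 4: $693.54 +$6.43 interest = $699.97; pay $100.00 → $599.97
Week 5: $599.97 +$6.43 interest = $606.40; pay $101.07 → $505.33
Week 6: $505.33 +$6.43 interest = $511.76; pay $102.35 → $409.41
Week 7: $409.41 +$6.43 interest = $415.84; pay $103.96 → $311.88
Week 8: $311.88 +$6.43 interest = $318.31; pay $106.10 → $212.21
Week 9: $212.21 +$6.43 interest = $218.64; pay $109.32 → $109.32

$109.32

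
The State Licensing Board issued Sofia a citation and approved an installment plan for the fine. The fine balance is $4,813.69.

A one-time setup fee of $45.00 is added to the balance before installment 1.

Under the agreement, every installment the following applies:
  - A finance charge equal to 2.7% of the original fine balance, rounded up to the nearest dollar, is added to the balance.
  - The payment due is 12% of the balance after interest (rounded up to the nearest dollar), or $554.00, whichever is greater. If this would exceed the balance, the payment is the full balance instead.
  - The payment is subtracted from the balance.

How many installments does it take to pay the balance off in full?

Installment 1: opening $4,858.69; interest $130.00 → $4,988.69; payment $599.00; balance $4,389.69
Installment 2: opening $4,389.69; interest $130.00 → $4,519.69; payment $554.00; balance $3,965.69
Installment 3: opening $3,965.69; interest $130.00 → $4,095.69; payment $554.00; balance $3,541.69
Installment 4: opening $3,541.69; interest $130.00 → $3,671.69; payment $554.00; balance $3,117.69
Installment 5: opening $3,117.69; interest $130.00 → $3,247.69; payment $554.00; balance $2,693.69
Installment 6: opening $2,693.69; interest $130.00 → $2,823.69; payment $554.00; balance $2,269.69
Installment 7: opening $2,269.69; interest $130.00 → $2,399.69; payment $554.00; balance $1,845.69
Installment 8: opening $1,845.69; interest $130.00 → $1,975.69; payment $554.00; balance $1,421.69
Installment 9: opening $1,421.69; interest $130.00 → $1,551.69; payment $554.00; balance $997.69
Installment 10: opening $997.69; interest $130.00 → $1,127.69; payment $554.00; balance $573.69
Installment 11: opening $573.69; interest $130.00 → $703.69; payment $554.00; balance $149.69
Installment 12: opening $149.69; interest $130.00 → $279.69; payment $279.69; balance $0.00
Balance reaches $0.00 in installment 12.

12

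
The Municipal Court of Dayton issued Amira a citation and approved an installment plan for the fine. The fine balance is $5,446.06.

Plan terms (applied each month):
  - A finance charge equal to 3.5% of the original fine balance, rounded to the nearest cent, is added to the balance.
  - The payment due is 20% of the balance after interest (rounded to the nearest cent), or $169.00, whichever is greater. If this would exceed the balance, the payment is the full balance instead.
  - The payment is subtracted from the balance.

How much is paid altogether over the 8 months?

$5,422.72

Month 1: opening $5,446.06; interest $190.61 → $5,636.67; payment $1,127.33; balance $4,509.34
Month 2: opening $4,509.34; interest $190.61 → $4,699.95; payment $939.99; balance $3,759.96
Month 3: opening $3,759.96; interest $190.61 → $3,950.57; payment $790.11; balance $3,160.46
Month 4: opening $3,160.46; interest $190.61 → $3,351.07; payment $670.21; balance $2,680.86
Month 5: opening $2,680.86; interest $190.61 → $2,871.47; payment $574.29; balance $2,297.18
Month 6: opening $2,297.18; interest $190.61 → $2,487.79; payment $497.56; balance $1,990.23
Month 7: opening $1,990.23; interest $190.61 → $2,180.84; payment $436.17; balance $1,744.67
Month 8: opening $1,744.67; interest $190.61 → $1,935.28; payment $387.06; balance $1,548.22
Total paid: $5,422.72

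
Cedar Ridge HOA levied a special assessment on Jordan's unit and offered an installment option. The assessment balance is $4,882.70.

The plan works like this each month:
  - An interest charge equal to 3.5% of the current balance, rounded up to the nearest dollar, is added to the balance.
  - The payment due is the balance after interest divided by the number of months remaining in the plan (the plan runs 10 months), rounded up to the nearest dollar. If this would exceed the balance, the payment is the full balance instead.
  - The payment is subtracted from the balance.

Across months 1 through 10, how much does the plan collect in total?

$5,932.70

Month 1: opening $4,882.70; interest $171.00 → $5,053.70; payment $506.00; balance $4,547.70
Month 2: opening $4,547.70; interest $160.00 → $4,707.70; payment $524.00; balance $4,183.70
Month 3: opening $4,183.70; interest $147.00 → $4,330.70; payment $542.00; balance $3,788.70
Month 4: opening $3,788.70; interest $133.00 → $3,921.70; payment $561.00; balance $3,360.70
Month 5: opening $3,360.70; interest $118.00 → $3,478.70; payment $580.00; balance $2,898.70
Month 6: opening $2,898.70; interest $102.00 → $3,000.70; payment $601.00; balance $2,399.70
Month 7: opening $2,399.70; interest $84.00 → $2,483.70; payment $621.00; balance $1,862.70
Month 8: opening $1,862.70; interest $66.00 → $1,928.70; payment $643.00; balance $1,285.70
Month 9: opening $1,285.70; interest $45.00 → $1,330.70; payment $666.00; balance $664.70
Month 10: opening $664.70; interest $24.00 → $688.70; payment $688.70; balance $0.00
Total paid: $5,932.70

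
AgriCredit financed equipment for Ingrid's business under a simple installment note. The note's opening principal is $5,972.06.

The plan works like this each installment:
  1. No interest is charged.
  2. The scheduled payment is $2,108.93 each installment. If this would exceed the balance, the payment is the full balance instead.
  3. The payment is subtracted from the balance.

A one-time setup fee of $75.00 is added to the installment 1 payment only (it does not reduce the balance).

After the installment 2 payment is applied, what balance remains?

$1,754.20

Installment 1: opening $5,972.06; payment $2,108.93 (+ $75.00 fee); balance $3,863.13
Installment 2: opening $3,863.13; payment $2,108.93; balance $1,754.20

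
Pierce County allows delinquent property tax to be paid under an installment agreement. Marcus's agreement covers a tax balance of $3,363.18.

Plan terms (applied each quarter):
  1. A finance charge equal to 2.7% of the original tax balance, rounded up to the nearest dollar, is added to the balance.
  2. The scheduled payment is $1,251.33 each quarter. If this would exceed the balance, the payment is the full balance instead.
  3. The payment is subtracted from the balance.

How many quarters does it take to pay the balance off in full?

3

# | Opening | Interest | Payment | End bal
1 | $3,363.18 | $91.00 | $1,251.33 | $2,202.85
2 | $2,202.85 | $91.00 | $1,251.33 | $1,042.52
3 | $1,042.52 | $91.00 | $1,133.52 | $0.00
Balance reaches $0.00 in quarter 3.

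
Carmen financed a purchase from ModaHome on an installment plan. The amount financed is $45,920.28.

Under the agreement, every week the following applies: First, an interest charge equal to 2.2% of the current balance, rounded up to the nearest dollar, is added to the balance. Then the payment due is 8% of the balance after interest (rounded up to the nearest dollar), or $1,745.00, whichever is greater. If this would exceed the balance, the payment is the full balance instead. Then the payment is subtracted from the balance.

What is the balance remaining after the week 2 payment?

$40,595.28

Week 1: opening $45,920.28; interest $1,011.00 → $46,931.28; payment $3,755.00; balance $43,176.28
Week 2: opening $43,176.28; interest $950.00 → $44,126.28; payment $3,531.00; balance $40,595.28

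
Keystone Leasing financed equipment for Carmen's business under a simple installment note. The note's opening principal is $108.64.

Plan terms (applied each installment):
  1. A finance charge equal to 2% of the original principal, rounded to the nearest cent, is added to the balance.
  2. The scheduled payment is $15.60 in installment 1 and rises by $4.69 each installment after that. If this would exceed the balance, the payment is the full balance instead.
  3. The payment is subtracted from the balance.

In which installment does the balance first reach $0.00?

5

Installment 1: opening $108.64; interest $2.17 → $110.81; payment $15.60; balance $95.21
Installment 2: opening $95.21; interest $2.17 → $97.38; payment $20.29; balance $77.09
Installment 3: opening $77.09; interest $2.17 → $79.26; payment $24.98; balance $54.28
Installment 4: opening $54.28; interest $2.17 → $56.45; payment $29.67; balance $26.78
Installment 5: opening $26.78; interest $2.17 → $28.95; payment $28.95; balance $0.00
Balance reaches $0.00 in installment 5.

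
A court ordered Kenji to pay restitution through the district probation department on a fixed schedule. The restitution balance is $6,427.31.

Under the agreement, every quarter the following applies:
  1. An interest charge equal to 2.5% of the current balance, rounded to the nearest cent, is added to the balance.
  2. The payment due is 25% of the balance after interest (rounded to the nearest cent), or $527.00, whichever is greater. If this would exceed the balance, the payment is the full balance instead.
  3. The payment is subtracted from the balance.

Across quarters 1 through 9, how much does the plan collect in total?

$7,034.36

# | Opening | Interest | Payment | End bal
1 | $6,427.31 | $160.68 | $1,647.00 | $4,940.99
2 | $4,940.99 | $123.52 | $1,266.13 | $3,798.38
3 | $3,798.38 | $94.96 | $973.34 | $2,920.00
4 | $2,920.00 | $73.00 | $748.25 | $2,244.75
5 | $2,244.75 | $56.12 | $575.22 | $1,725.65
6 | $1,725.65 | $43.14 | $527.00 | $1,241.79
7 | $1,241.79 | $31.04 | $527.00 | $745.83
8 | $745.83 | $18.65 | $527.00 | $237.48
9 | $237.48 | $5.94 | $243.42 | $0.00
Total paid: $7,034.36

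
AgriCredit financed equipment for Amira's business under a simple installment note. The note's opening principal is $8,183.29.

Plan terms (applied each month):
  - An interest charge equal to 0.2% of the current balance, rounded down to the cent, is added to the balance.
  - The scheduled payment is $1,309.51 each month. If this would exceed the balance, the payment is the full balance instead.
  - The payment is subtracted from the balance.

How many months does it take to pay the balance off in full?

7

# | Opening | Interest | Payment | End bal
1 | $8,183.29 | $16.36 | $1,309.51 | $6,890.14
2 | $6,890.14 | $13.78 | $1,309.51 | $5,594.41
3 | $5,594.41 | $11.18 | $1,309.51 | $4,296.08
4 | $4,296.08 | $8.59 | $1,309.51 | $2,995.16
5 | $2,995.16 | $5.99 | $1,309.51 | $1,691.64
6 | $1,691.64 | $3.38 | $1,309.51 | $385.51
7 | $385.51 | $0.77 | $386.28 | $0.00
Balance reaches $0.00 in month 7.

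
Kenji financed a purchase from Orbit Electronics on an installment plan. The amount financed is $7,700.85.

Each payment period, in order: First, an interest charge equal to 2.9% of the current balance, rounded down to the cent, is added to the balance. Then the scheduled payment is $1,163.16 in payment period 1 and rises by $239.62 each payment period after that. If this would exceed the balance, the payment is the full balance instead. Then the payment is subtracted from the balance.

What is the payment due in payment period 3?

$1,642.40

Payment period 1: $7,700.85 +$223.32 interest = $7,924.17; pay $1,163.16 → $6,761.01
Payment period 2: $6,761.01 +$196.06 interest = $6,957.07; pay $1,402.78 → $5,554.29
Payment period 3: $5,554.29 +$161.07 interest = $5,715.36; pay $1,642.40 → $4,072.96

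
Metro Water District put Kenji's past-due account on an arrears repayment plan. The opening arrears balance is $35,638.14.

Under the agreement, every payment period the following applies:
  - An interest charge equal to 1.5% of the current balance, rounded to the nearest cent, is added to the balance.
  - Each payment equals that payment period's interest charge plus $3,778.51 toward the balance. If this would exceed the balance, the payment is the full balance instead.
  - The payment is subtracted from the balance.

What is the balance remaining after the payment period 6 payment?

Payment period 1: opening $35,638.14; interest $534.57 → $36,172.71; payment $4,313.08; balance $31,859.63
Payment period 2: opening $31,859.63; interest $477.89 → $32,337.52; payment $4,256.40; balance $28,081.12
Payment period 3: opening $28,081.12; interest $421.22 → $28,502.34; payment $4,199.73; balance $24,302.61
Payment period 4: opening $24,302.61; interest $364.54 → $24,667.15; payment $4,143.05; balance $20,524.10
Payment period 5: opening $20,524.10; interest $307.86 → $20,831.96; payment $4,086.37; balance $16,745.59
Payment period 6: opening $16,745.59; interest $251.18 → $16,996.77; payment $4,029.69; balance $12,967.08

$12,967.08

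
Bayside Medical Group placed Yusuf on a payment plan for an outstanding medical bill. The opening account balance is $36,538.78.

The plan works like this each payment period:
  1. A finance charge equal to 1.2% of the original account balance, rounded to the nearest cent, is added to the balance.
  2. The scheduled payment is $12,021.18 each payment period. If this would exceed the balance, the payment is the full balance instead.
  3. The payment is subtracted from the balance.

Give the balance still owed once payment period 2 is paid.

# | Opening | Interest | Payment | End bal
1 | $36,538.78 | $438.47 | $12,021.18 | $24,956.07
2 | $24,956.07 | $438.47 | $12,021.18 | $13,373.36

$13,373.36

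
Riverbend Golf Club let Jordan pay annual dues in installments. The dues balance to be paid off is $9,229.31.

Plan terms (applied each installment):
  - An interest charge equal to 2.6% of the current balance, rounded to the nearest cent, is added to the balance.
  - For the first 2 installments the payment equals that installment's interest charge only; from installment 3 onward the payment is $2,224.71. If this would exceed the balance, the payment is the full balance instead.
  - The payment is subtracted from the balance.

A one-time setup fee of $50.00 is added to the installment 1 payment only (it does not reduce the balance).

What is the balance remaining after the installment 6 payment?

$975.29

# | Opening | Interest | Payment | Fee | End bal
1 | $9,229.31 | $239.96 | $239.96 | $50.00 | $9,229.31
2 | $9,229.31 | $239.96 | $239.96 | — | $9,229.31
3 | $9,229.31 | $239.96 | $2,224.71 | — | $7,244.56
4 | $7,244.56 | $188.36 | $2,224.71 | — | $5,208.21
5 | $5,208.21 | $135.41 | $2,224.71 | — | $3,118.91
6 | $3,118.91 | $81.09 | $2,224.71 | — | $975.29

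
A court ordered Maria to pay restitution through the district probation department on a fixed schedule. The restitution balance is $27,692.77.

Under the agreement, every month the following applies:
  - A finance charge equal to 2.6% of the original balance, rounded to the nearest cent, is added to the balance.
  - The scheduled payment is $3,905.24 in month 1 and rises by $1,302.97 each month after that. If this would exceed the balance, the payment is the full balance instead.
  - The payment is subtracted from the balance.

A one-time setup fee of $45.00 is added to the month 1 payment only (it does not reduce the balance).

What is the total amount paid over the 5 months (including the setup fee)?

$31,337.82

Month 1: opening $27,692.77; interest $720.01 → $28,412.78; payment $3,905.24 (+ $45.00 fee); balance $24,507.54
Month 2: opening $24,507.54; interest $720.01 → $25,227.55; payment $5,208.21; balance $20,019.34
Month 3: opening $20,019.34; interest $720.01 → $20,739.35; payment $6,511.18; balance $14,228.17
Month 4: opening $14,228.17; interest $720.01 → $14,948.18; payment $7,814.15; balance $7,134.03
Month 5: opening $7,134.03; interest $720.01 → $7,854.04; payment $7,854.04; balance $0.00
Total paid: $31,337.82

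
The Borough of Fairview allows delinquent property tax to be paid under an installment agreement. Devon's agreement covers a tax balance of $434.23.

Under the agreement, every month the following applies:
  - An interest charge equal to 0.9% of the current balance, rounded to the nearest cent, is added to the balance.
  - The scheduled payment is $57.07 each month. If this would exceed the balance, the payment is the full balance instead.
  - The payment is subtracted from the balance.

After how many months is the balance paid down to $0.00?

# | Opening | Interest | Payment | End bal
1 | $434.23 | $3.91 | $57.07 | $381.07
2 | $381.07 | $3.43 | $57.07 | $327.43
3 | $327.43 | $2.95 | $57.07 | $273.31
4 | $273.31 | $2.46 | $57.07 | $218.70
5 | $218.70 | $1.97 | $57.07 | $163.60
6 | $163.60 | $1.47 | $57.07 | $108.00
7 | $108.00 | $0.97 | $57.07 | $51.90
8 | $51.90 | $0.47 | $52.37 | $0.00
Balance reaches $0.00 in month 8.

8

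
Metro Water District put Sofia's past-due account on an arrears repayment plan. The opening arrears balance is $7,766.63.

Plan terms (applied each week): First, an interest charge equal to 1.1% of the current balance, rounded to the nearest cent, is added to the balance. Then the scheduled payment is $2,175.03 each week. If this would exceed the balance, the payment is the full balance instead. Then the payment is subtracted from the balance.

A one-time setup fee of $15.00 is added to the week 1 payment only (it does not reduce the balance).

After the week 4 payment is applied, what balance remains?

Week 1: $7,766.63 +$85.43 interest = $7,852.06; pay $2,175.03 (+ $15.00 fee) → $5,677.03
Week 2: $5,677.03 +$62.45 interest = $5,739.48; pay $2,175.03 → $3,564.45
Week 3: $3,564.45 +$39.21 interest = $3,603.66; pay $2,175.03 → $1,428.63
Week 4: $1,428.63 +$15.71 interest = $1,444.34; pay $1,444.34 → $0.00

$0.00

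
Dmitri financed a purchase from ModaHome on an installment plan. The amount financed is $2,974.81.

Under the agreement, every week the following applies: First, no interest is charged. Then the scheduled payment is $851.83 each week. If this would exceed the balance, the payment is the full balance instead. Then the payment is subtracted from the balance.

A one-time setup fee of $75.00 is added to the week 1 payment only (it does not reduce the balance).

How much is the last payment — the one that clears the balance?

Week 1: $2,974.81 − $851.83 (+ $75.00 fee) → $2,122.98
Week 2: $2,122.98 − $851.83 → $1,271.15
Week 3: $1,271.15 − $851.83 → $419.32
Week 4: $419.32 − $419.32 → $0.00

$419.32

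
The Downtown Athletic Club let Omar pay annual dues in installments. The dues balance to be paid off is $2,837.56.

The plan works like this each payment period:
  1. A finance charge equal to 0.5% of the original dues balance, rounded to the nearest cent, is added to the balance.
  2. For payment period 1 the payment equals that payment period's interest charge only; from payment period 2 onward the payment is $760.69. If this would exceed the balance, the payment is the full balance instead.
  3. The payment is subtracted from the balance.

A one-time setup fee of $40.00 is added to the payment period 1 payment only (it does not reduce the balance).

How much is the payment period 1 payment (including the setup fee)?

Payment period 1: $2,837.56 +$14.19 interest = $2,851.75; pay $14.19 (+ $40.00 fee) → $2,837.56

$54.19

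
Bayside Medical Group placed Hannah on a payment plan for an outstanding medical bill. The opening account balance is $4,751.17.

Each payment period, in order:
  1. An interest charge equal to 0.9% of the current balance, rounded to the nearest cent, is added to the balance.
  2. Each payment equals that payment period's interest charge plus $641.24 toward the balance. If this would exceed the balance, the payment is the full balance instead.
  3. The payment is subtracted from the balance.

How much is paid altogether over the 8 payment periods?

Payment period 1: opening $4,751.17; interest $42.76 → $4,793.93; payment $684.00; balance $4,109.93
Payment period 2: opening $4,109.93; interest $36.99 → $4,146.92; payment $678.23; balance $3,468.69
Payment period 3: opening $3,468.69; interest $31.22 → $3,499.91; payment $672.46; balance $2,827.45
Payment period 4: opening $2,827.45; interest $25.45 → $2,852.90; payment $666.69; balance $2,186.21
Payment period 5: opening $2,186.21; interest $19.68 → $2,205.89; payment $660.92; balance $1,544.97
Payment period 6: opening $1,544.97; interest $13.90 → $1,558.87; payment $655.14; balance $903.73
Payment period 7: opening $903.73; interest $8.13 → $911.86; payment $649.37; balance $262.49
Payment period 8: opening $262.49; interest $2.36 → $264.85; payment $264.85; balance $0.00
Total paid: $4,931.66

$4,931.66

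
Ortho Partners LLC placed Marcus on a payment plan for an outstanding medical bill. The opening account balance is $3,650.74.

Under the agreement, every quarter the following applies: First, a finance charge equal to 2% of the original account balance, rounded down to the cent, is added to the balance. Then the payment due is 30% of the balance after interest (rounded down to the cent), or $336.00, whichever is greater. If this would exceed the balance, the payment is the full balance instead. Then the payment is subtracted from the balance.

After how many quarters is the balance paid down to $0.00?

Quarter 1: opening $3,650.74; interest $73.01 → $3,723.75; payment $1,117.12; balance $2,606.63
Quarter 2: opening $2,606.63; interest $73.01 → $2,679.64; payment $803.89; balance $1,875.75
Quarter 3: opening $1,875.75; interest $73.01 → $1,948.76; payment $584.62; balance $1,364.14
Quarter 4: opening $1,364.14; interest $73.01 → $1,437.15; payment $431.14; balance $1,006.01
Quarter 5: opening $1,006.01; interest $73.01 → $1,079.02; payment $336.00; balance $743.02
Quarter 6: opening $743.02; interest $73.01 → $816.03; payment $336.00; balance $480.03
Quarter 7: opening $480.03; interest $73.01 → $553.04; payment $336.00; balance $217.04
Quarter 8: opening $217.04; interest $73.01 → $290.05; payment $290.05; balance $0.00
Balance reaches $0.00 in quarter 8.

8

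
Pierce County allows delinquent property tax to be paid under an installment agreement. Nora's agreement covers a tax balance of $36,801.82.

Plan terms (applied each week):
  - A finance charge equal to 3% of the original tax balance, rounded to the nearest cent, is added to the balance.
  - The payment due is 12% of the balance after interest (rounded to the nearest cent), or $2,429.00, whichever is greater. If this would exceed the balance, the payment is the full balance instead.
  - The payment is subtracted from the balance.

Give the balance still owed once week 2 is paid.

# | Opening | Interest | Payment | End bal
1 | $36,801.82 | $1,104.05 | $4,548.70 | $33,357.17
2 | $33,357.17 | $1,104.05 | $4,135.35 | $30,325.87

$30,325.87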